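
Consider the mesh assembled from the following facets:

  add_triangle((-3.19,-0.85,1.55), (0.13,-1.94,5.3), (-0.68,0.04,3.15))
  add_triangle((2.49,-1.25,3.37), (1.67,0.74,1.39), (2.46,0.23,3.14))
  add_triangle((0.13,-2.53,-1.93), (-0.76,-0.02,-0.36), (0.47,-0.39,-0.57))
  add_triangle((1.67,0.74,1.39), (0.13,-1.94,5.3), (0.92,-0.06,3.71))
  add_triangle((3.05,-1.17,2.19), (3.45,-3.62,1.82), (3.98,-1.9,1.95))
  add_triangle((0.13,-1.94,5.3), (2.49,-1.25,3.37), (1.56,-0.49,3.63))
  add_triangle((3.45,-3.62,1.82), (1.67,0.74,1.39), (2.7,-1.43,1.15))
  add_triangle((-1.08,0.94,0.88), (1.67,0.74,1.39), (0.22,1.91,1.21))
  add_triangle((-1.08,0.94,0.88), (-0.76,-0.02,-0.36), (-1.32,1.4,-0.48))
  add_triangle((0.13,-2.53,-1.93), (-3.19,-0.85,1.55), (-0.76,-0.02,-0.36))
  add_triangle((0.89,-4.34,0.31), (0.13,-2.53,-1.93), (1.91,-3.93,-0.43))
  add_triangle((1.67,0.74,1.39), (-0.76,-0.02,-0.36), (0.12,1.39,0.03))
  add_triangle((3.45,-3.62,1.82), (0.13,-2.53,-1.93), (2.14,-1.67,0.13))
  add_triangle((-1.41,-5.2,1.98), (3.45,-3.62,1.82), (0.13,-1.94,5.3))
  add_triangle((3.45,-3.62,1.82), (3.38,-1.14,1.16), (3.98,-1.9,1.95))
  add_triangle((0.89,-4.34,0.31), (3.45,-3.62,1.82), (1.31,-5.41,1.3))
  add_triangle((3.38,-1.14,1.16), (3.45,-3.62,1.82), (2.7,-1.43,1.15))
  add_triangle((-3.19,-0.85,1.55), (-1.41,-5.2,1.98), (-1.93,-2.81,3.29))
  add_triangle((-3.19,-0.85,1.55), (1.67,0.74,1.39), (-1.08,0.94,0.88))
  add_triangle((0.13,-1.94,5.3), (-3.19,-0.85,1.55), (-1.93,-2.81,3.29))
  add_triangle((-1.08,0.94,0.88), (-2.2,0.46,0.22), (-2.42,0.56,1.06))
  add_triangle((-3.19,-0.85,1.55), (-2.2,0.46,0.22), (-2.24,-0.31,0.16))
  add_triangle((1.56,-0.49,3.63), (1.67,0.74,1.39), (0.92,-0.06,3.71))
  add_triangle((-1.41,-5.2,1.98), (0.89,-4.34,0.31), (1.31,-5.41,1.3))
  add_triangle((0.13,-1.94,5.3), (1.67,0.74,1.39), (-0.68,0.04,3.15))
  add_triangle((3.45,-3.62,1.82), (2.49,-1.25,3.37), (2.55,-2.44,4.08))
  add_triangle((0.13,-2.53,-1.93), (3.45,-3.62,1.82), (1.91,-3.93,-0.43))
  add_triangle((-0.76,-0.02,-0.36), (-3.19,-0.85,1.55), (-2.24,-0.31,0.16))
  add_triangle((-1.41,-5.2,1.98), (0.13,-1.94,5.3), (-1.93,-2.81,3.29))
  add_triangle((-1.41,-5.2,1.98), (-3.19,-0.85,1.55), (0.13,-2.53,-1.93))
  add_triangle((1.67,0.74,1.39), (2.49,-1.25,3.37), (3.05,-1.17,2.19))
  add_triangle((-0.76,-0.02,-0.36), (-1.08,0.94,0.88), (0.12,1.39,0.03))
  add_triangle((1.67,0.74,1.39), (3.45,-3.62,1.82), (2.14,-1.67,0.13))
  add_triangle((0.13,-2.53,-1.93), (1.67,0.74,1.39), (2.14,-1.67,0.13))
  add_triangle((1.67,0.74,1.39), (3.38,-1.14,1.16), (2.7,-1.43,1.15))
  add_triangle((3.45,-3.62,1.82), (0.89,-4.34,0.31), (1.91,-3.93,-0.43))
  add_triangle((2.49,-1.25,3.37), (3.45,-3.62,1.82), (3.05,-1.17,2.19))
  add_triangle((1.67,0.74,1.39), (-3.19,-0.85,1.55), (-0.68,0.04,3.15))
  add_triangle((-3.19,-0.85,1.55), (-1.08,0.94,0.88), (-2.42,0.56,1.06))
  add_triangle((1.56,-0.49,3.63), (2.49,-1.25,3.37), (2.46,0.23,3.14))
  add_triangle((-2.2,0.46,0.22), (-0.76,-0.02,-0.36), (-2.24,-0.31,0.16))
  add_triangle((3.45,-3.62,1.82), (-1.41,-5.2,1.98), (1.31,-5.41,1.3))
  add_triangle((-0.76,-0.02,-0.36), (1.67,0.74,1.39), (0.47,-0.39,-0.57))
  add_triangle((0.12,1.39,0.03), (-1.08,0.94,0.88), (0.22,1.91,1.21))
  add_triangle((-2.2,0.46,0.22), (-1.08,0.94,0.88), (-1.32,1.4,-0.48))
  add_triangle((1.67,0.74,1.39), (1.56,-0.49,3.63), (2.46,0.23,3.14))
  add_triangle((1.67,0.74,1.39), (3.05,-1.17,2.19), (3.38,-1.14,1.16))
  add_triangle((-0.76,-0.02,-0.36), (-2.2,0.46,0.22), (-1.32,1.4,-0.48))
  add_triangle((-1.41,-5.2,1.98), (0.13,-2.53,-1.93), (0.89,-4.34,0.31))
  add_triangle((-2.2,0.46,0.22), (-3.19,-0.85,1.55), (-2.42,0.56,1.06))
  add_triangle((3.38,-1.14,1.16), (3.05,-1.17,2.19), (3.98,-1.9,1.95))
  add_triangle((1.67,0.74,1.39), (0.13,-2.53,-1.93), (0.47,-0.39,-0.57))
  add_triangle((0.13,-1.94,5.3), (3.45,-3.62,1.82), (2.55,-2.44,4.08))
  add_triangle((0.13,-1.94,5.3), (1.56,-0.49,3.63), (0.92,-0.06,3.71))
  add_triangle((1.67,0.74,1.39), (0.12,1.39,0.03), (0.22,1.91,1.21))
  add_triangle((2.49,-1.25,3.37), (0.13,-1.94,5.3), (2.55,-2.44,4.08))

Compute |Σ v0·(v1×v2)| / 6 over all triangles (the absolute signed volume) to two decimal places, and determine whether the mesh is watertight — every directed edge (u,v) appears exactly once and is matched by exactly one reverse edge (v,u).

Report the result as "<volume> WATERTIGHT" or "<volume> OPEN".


Per-triangle v0·(v1×v2)/6:
  t1: +3.5909
  t2: +0.4050
  t3: +0.1529
  t4: -0.9612
  t5: +0.9351
  t6: +1.8049
  t7: -0.8038
  t8: +0.4920
  t9: -0.2351
  t10: +1.1755
  t11: +1.8855
  t12: -0.1076
  t13: +2.0361
  t14: +17.2675
  t15: +0.6085
  t16: +1.5627
  t17: -0.1230
  t18: +4.4528
  t19: +1.3813
  t20: +4.0766
  t21: +0.1989
  t22: +0.3869
  t23: +0.6645
  t24: +1.8698
  t25: +2.5593
  t26: +1.8642
  t27: +0.2346
  t28: +0.0211
  t29: +5.8797
  t30: +6.5539
  t31: +1.1390
  t32: +0.2477
  t33: +1.6000
  t34: +0.2961
  t35: -0.4030
  t36: +2.6389
  t37: +1.9455
  t38: +0.1834
  t39: +0.3032
  t40: +0.9463
  t41: +0.1202
  t42: +3.9816
  t43: +0.0394
  t44: +0.3254
  t45: +0.4784
  t46: +0.1990
  t47: +0.9044
  t48: +0.2198
  t49: +4.2332
  t50: +0.4794
  t51: +0.3126
  t52: +0.3529
  t53: +3.5450
  t54: +1.0724
  t55: +0.4173
  t56: +1.9773
Σ = +87.3849 → |volume| = 87.38

Directed edges: 168 total, each appears once with its reverse present → watertight.

87.38 WATERTIGHT


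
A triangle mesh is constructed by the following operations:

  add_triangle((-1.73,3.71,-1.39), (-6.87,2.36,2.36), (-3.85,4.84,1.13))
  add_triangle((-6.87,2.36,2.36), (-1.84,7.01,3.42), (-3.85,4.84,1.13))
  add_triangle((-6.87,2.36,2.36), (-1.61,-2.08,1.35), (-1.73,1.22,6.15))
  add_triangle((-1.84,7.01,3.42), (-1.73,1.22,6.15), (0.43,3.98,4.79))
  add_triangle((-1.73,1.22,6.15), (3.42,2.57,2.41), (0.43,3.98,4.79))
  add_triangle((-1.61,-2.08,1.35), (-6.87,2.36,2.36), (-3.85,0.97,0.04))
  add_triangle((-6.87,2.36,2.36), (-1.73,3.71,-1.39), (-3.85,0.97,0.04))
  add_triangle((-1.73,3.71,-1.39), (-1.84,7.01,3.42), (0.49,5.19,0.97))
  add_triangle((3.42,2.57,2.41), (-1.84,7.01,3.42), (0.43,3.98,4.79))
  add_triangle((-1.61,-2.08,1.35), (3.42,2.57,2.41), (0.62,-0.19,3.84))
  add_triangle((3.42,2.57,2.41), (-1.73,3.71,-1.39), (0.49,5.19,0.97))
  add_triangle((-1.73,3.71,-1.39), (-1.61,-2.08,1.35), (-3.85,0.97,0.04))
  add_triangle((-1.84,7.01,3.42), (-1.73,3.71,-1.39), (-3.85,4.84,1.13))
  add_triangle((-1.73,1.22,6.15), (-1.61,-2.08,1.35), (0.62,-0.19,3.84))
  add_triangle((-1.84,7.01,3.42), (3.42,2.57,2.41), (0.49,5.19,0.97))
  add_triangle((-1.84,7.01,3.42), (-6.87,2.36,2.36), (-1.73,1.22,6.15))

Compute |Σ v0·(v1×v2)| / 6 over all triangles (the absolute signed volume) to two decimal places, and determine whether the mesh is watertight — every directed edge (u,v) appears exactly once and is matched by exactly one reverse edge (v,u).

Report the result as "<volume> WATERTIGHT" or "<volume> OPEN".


Per-triangle v0·(v1×v2)/6:
  t1: +7.3047
  t2: +12.6345
  t3: +17.3207
  t4: +14.2618
  t5: +8.9151
  t6: +4.1885
  t7: +5.3765
  t8: +8.3052
  t9: +11.6336
  t10: +0.7590
  t11: +2.2537
  t12: -0.5554
  t13: +8.5564
  t14: +5.2917
  t15: +9.9747
  t16: +38.5744
Σ = +154.7950 → |volume| = 154.79

Directed edges: 48 total; 6 unmatched, e.g. (-1.73,1.22,6.15)→(3.42,2.57,2.41) → open.

154.79 OPEN


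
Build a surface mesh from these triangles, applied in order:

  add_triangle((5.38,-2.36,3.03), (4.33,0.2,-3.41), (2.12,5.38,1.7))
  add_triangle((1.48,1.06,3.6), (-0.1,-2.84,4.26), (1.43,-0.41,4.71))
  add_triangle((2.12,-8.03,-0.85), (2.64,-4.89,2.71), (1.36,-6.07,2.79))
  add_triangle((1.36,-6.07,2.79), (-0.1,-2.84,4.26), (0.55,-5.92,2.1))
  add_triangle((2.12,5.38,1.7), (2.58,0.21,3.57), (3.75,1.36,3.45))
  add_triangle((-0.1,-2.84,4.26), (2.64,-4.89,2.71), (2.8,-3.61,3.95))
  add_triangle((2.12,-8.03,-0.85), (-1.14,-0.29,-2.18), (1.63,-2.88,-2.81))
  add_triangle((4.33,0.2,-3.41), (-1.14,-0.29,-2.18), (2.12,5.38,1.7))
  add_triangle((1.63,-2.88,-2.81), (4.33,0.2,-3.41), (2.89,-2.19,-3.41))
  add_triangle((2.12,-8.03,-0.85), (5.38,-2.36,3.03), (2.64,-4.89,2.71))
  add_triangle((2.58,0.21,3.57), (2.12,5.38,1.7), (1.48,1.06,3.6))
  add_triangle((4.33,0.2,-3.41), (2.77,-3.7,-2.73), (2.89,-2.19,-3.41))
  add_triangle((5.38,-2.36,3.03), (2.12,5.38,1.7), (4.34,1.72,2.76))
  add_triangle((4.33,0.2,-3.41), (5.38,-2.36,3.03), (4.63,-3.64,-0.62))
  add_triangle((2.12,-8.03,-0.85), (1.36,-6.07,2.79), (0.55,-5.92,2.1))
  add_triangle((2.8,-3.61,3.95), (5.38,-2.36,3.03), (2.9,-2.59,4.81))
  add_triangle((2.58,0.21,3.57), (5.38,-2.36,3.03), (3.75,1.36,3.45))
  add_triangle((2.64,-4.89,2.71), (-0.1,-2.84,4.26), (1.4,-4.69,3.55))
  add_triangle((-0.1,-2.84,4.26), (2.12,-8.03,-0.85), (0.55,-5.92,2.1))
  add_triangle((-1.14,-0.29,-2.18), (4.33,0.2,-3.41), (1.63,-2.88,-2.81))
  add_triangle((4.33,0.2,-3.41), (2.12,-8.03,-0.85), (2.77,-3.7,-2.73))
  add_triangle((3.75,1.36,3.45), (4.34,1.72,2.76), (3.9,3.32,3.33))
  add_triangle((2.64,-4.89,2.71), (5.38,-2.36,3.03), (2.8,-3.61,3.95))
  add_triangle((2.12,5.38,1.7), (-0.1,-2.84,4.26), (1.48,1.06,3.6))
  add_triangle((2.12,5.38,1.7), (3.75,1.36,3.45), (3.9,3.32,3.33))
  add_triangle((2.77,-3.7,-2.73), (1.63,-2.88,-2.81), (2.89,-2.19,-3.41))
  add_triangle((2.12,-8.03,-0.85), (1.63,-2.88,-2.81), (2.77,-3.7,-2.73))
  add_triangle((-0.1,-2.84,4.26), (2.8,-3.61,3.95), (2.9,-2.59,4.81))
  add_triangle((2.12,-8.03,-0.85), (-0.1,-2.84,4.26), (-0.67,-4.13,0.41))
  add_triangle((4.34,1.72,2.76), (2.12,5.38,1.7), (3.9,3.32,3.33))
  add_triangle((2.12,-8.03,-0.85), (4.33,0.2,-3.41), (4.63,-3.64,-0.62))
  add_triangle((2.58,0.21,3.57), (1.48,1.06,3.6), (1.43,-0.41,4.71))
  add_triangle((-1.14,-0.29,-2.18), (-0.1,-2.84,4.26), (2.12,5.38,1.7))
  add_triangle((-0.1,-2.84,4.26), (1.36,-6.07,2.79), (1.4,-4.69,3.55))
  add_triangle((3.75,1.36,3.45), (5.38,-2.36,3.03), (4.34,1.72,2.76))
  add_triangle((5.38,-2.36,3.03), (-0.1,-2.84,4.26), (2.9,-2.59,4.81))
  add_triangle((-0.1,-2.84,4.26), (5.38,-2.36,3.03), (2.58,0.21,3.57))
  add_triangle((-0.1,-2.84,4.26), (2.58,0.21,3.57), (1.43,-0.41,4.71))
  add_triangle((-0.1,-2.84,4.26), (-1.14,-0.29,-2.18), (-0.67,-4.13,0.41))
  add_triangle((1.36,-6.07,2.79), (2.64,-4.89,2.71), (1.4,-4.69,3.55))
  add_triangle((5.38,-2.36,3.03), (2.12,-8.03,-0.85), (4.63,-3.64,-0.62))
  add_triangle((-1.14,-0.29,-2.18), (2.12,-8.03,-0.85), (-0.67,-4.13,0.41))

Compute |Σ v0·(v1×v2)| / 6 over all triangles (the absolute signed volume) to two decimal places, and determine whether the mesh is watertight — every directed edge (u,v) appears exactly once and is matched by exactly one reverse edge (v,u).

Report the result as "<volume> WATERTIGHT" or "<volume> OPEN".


Per-triangle v0·(v1×v2)/6:
  t1: +34.0438
  t2: +0.7521
  t3: +7.2448
  t4: +2.7833
  t5: +3.3344
  t6: +4.4579
  t7: +6.5803
  t8: +11.1551
  t9: +0.1407
  t10: +14.6268
  t11: +3.9738
  t12: +2.2130
  t13: +0.1421
  t14: +14.5139
  t15: +3.7682
  t16: +3.9801
  t17: +4.0943
  t18: +1.2125
  t19: -3.0816
  t20: +6.3027
  t21: +5.4816
  t22: +1.4447
  t23: +5.3287
  t24: +1.9290
  t25: +0.4453
  t26: +1.1103
  t27: +3.2904
  t28: +3.3558
  t29: +9.7811
  t30: +2.3391
  t31: +15.4716
  t32: +1.4548
  t33: +2.8351
  t34: +2.0824
  t35: +3.4969
  t36: -3.1140
  t37: +10.6671
  t38: +2.3303
  t39: +2.4443
  t40: +2.0151
  t41: +17.5992
  t42: +6.4430
Σ = +220.4701 → |volume| = 220.47

Directed edges: 126 total, each appears once with its reverse present → watertight.

220.47 WATERTIGHT


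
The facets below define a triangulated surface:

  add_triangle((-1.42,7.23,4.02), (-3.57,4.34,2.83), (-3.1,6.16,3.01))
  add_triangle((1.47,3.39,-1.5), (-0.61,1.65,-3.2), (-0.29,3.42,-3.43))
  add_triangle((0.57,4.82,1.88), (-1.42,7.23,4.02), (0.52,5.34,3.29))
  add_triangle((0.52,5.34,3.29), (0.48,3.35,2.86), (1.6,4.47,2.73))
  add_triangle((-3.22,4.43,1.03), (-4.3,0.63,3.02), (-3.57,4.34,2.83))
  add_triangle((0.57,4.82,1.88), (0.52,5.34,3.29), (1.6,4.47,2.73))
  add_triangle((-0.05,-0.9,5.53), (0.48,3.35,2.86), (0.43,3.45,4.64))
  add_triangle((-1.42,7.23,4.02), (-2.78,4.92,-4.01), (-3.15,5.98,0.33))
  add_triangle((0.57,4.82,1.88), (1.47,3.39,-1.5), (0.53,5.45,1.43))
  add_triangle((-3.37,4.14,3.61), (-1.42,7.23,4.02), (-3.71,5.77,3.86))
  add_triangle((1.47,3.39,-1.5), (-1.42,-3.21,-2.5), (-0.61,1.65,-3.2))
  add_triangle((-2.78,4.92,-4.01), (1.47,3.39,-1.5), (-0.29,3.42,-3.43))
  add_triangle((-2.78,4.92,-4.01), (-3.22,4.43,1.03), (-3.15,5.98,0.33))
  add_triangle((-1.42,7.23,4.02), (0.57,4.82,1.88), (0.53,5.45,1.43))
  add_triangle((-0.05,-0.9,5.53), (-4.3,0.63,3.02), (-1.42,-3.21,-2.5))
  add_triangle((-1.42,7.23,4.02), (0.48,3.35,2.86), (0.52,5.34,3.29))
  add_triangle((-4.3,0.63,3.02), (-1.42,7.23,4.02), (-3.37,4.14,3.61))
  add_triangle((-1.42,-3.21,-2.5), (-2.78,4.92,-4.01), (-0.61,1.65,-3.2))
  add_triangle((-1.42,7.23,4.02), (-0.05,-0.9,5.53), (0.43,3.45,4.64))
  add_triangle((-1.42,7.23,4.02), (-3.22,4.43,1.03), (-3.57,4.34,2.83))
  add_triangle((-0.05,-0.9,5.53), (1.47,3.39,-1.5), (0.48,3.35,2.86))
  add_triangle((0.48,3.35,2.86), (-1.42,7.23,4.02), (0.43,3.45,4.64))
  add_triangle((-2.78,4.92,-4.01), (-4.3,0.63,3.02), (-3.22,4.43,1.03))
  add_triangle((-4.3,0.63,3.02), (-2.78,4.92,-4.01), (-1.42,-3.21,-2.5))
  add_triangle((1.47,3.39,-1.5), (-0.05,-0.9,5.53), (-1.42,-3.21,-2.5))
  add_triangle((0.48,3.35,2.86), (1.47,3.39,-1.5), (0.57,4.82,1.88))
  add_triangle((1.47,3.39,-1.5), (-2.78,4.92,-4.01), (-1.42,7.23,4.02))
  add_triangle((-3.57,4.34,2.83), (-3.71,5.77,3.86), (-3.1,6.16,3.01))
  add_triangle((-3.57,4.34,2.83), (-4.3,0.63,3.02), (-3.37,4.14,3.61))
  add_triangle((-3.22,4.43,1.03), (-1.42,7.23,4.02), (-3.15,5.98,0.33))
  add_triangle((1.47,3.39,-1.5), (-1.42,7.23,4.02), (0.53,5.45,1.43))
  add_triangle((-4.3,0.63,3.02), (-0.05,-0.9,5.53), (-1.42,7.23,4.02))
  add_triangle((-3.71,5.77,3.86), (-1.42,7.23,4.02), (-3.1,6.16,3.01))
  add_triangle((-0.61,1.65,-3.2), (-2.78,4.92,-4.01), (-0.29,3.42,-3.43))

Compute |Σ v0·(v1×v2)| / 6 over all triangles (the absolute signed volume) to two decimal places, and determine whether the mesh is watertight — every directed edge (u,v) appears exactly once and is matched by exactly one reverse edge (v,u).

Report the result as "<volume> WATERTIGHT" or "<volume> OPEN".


Per-triangle v0·(v1×v2)/6:
  t1: -2.3087
  t2: +1.0388
  t3: +2.0987
  t4: +0.8285
  t5: +4.2841
  t6: +1.1274
  t7: +0.3009
  t8: +9.5123
  t9: +0.8571
  t10: +2.0534
  t11: +2.8968
  t12: +3.4848
  t13: +3.9303
  t14: +1.3819
  t15: +15.7344
  t16: +1.4454
  t17: +1.6427
  t18: +6.2716
  t19: +8.7922
  t20: +5.8737
  t21: +3.6550
  t22: +2.4010
  t23: +12.9312
  t24: +25.9163
  t25: +0.6723
  t26: +1.5242
  t27: +24.7585
  t28: +0.8934
  t29: +2.5574
  t30: +5.0692
  t31: +2.4091
  t32: +29.6180
  t33: +2.7733
  t34: +2.3287
Σ = +188.7538 → |volume| = 188.75

Directed edges: 102 total; 6 unmatched, e.g. (0.48,3.35,2.86)→(1.6,4.47,2.73) → open.

188.75 OPEN


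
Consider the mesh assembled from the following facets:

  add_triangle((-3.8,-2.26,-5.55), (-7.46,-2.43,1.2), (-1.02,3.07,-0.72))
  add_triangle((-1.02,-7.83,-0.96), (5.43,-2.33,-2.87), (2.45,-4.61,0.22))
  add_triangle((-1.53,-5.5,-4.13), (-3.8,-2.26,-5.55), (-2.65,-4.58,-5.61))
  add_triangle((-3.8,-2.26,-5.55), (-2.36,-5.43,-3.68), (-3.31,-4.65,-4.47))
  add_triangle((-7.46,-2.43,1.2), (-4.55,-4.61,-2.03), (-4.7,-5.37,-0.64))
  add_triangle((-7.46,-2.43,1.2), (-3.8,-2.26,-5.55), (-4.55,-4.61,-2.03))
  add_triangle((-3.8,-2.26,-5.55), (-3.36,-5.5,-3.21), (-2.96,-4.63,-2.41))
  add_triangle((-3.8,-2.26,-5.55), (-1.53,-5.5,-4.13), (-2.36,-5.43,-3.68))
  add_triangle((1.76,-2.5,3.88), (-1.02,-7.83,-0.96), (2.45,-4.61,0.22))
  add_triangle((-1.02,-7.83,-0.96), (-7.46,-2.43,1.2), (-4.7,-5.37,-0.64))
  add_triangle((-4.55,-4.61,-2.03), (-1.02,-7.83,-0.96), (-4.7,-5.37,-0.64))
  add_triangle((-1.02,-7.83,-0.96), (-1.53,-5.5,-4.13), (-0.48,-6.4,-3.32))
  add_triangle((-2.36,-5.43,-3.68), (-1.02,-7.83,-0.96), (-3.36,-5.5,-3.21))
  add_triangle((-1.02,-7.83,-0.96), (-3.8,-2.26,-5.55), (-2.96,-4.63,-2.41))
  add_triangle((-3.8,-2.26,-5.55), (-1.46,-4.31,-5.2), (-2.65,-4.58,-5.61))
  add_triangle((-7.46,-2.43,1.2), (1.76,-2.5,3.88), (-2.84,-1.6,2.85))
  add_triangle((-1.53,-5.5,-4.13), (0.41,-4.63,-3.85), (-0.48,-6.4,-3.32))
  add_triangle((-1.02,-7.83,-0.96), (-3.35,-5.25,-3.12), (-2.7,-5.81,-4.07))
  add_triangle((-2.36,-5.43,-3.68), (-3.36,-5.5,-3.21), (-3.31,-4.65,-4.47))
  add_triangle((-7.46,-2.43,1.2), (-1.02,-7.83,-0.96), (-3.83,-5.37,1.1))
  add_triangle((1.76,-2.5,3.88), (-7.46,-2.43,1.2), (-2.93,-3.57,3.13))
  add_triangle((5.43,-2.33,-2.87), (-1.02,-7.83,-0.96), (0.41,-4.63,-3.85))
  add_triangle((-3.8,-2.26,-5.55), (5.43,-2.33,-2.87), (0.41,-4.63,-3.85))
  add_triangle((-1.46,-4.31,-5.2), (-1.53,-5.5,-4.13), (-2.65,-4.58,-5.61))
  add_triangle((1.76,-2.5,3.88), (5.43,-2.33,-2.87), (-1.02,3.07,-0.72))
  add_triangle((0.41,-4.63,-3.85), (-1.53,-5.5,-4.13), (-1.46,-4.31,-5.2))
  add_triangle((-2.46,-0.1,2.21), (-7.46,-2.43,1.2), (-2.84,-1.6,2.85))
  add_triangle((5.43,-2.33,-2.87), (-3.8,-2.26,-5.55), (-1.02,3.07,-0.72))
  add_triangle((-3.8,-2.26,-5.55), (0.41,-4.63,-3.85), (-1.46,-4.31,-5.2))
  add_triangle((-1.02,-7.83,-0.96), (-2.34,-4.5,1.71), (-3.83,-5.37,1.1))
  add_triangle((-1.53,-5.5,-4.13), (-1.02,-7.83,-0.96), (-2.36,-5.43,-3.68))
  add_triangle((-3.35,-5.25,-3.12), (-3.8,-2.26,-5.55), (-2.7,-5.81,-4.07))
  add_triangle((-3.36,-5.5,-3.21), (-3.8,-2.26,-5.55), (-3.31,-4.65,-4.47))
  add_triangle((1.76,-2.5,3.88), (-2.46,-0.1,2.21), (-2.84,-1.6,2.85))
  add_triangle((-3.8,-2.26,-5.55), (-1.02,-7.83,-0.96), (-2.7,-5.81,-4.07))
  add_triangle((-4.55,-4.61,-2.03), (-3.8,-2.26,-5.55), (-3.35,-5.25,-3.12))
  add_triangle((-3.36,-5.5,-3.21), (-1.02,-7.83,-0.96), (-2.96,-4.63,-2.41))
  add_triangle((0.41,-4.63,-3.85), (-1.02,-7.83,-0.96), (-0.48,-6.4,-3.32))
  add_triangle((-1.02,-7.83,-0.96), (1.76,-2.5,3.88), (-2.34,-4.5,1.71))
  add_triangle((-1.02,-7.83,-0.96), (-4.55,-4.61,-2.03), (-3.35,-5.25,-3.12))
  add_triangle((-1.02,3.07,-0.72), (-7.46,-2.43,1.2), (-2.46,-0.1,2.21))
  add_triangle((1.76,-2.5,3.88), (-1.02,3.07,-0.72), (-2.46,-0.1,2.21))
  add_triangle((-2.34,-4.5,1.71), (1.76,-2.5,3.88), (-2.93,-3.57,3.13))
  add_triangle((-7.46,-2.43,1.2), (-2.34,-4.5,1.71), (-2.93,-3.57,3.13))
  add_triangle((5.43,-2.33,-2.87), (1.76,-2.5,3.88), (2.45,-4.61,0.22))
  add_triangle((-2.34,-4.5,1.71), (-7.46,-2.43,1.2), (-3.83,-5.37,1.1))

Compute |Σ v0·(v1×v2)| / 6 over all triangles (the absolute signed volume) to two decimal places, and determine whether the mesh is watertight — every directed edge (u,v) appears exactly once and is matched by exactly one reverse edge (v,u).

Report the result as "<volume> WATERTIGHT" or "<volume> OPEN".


Per-triangle v0·(v1×v2)/6:
  t1: +27.1866
  t2: +16.1632
  t3: +1.4511
  t4: +1.3251
  t5: +7.7539
  t6: +20.4510
  t7: +1.1581
  t8: +4.1556
  t9: +14.5291
  t10: +7.6487
  t11: +7.7419
  t12: +4.2868
  t13: +4.9299
  t14: -7.7896
  t15: +2.0443
  t16: +5.6512
  t17: +2.7576
  t18: +5.4027
  t19: +1.7607
  t20: +10.2726
  t21: +3.3794
  t22: +21.1424
  t23: +17.6750
  t24: +1.9572
  t25: +9.4710
  t26: +3.1456
  t27: +3.6092
  t28: +22.4395
  t29: +0.2282
  t30: +5.2153
  t31: +4.2528
  t32: +4.9814
  t33: +2.0745
  t34: +3.0092
  t35: -1.9896
  t36: +7.3847
  t37: +1.4433
  t38: +1.8370
  t39: +15.7376
  t40: +7.6667
  t41: +8.4456
  t42: +5.2415
  t43: +6.4292
  t44: +8.0188
  t45: +13.0999
  t46: +4.5865
Σ = +319.3621 → |volume| = 319.36

Directed edges: 138 total, each appears once with its reverse present → watertight.

319.36 WATERTIGHT


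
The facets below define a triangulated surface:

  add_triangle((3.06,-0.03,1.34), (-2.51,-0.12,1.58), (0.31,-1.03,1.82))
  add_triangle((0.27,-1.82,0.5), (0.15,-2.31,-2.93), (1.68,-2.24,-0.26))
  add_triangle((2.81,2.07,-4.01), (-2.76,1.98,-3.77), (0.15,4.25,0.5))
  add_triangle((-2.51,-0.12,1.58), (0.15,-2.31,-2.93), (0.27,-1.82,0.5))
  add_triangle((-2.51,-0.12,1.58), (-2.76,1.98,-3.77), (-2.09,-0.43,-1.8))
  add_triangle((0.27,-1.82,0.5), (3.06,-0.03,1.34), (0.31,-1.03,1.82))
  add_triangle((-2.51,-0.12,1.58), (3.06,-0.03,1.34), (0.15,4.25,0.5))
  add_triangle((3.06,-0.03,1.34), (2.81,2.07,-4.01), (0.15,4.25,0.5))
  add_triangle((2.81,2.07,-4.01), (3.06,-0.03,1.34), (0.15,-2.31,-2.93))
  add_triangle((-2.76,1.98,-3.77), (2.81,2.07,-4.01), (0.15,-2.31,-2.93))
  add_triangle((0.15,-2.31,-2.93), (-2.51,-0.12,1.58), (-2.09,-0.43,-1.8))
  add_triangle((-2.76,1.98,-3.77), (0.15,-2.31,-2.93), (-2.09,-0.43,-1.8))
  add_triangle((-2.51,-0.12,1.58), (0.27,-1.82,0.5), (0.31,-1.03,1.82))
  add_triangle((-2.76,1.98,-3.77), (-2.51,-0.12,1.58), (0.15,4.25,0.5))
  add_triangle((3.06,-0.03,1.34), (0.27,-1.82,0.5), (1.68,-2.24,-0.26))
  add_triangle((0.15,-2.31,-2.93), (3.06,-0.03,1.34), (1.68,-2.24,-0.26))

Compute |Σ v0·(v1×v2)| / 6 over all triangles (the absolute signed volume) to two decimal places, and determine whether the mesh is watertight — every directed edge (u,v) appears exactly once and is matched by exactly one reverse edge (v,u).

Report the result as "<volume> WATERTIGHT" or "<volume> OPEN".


Per-triangle v0·(v1×v2)/6:
  t1: +1.2790
  t2: +1.5084
  t3: +16.2866
  t4: +2.8237
  t5: +3.5131
  t6: +1.3611
  t7: +5.8411
  t8: +11.8274
  t9: +9.3746
  t10: +13.8431
  t11: +2.6286
  t12: +3.8509
  t13: +1.2523
  t14: +10.3003
  t15: +1.3558
  t16: +2.2248
Σ = +89.2706 → |volume| = 89.27

Directed edges: 48 total, each appears once with its reverse present → watertight.

89.27 WATERTIGHT


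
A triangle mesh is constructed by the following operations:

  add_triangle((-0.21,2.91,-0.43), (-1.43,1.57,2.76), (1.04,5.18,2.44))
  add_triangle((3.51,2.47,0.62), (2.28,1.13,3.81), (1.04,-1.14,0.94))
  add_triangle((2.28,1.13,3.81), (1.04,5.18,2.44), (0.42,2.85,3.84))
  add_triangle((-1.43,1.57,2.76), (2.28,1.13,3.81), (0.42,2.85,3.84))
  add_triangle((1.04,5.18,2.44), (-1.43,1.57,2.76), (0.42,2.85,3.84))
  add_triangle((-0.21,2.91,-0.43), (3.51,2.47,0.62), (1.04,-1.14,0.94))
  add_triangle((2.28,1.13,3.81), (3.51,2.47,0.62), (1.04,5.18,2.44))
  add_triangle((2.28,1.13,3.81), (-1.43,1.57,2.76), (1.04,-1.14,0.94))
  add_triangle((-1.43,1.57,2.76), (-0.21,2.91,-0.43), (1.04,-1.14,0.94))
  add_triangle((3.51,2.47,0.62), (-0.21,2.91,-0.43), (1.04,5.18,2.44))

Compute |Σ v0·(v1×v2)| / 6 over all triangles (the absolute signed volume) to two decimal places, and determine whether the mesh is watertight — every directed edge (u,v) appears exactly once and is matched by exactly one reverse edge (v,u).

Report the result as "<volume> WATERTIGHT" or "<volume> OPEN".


32.72 WATERTIGHT

Per-triangle v0·(v1×v2)/6:
  t1: +4.0986
  t2: +3.5212
  t3: +4.8576
  t4: +2.4523
  t5: +3.4975
  t6: -0.9226
  t7: +9.4925
  t8: +2.5485
  t9: -1.8825
  t10: +5.0585
Σ = +32.7216 → |volume| = 32.72

Directed edges: 30 total, each appears once with its reverse present → watertight.


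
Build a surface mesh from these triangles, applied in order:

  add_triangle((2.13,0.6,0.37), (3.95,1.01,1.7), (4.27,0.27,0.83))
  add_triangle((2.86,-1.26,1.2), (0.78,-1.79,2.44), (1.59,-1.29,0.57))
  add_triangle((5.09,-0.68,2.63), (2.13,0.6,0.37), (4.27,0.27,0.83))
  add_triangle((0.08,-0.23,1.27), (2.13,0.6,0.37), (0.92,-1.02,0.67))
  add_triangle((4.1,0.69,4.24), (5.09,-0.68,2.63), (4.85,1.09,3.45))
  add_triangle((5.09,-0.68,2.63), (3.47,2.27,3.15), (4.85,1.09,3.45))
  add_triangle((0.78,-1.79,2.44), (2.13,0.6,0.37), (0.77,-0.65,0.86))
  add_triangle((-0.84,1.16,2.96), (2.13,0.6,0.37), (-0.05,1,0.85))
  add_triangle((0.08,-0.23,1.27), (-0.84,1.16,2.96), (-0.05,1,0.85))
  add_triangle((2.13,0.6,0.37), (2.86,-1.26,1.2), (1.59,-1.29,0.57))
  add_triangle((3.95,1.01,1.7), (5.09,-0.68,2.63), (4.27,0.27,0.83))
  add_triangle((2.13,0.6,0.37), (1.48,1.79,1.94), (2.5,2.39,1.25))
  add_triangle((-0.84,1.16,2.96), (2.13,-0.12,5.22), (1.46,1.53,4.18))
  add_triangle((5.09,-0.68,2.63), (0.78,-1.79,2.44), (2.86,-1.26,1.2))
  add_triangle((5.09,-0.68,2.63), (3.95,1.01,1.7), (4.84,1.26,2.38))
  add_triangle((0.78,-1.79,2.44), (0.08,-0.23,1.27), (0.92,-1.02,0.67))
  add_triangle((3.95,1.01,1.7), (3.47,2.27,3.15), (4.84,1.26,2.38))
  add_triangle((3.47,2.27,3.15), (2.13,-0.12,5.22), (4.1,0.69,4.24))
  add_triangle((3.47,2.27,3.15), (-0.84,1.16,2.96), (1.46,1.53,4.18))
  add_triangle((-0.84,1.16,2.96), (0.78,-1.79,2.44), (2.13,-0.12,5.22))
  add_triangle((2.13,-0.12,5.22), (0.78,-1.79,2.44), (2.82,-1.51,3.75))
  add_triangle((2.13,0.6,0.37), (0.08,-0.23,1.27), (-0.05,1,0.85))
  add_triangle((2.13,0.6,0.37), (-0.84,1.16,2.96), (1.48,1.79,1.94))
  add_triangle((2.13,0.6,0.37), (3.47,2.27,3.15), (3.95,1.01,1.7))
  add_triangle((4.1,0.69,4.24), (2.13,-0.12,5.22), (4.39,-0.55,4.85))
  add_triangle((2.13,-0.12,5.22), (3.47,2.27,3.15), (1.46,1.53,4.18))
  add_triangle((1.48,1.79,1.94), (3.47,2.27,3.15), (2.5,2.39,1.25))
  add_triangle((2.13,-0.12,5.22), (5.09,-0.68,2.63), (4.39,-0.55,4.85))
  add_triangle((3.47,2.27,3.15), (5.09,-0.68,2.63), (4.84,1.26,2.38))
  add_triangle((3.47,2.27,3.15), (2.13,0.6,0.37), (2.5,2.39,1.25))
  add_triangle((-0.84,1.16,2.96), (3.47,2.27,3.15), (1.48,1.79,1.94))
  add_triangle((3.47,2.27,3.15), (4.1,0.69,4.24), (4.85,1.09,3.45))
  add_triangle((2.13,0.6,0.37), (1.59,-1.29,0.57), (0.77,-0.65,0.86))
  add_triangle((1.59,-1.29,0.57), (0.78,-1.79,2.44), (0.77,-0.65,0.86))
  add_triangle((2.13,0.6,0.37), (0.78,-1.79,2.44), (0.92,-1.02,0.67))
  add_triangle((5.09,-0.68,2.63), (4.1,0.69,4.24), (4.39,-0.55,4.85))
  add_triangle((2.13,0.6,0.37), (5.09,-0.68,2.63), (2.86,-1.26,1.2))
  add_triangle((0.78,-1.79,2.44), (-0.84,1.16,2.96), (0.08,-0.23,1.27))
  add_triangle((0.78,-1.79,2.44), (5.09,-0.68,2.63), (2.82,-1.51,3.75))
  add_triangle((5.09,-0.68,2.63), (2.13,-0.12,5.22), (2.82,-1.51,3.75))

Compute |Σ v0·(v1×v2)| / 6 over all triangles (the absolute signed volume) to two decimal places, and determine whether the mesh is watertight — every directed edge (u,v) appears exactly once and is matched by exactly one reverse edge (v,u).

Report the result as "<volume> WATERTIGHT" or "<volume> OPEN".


Per-triangle v0·(v1×v2)/6:
  t1: +0.3325
  t2: +0.6606
  t3: -0.5119
  t4: -0.5247
  t5: +2.1367
  t6: +0.1884
  t7: -0.1911
  t8: +0.6924
  t9: -0.2135
  t10: +0.2184
  t11: +1.5523
  t12: -0.6095
  t13: +2.6346
  t14: +1.9143
  t15: +0.3939
  t16: -0.1313
  t17: +0.2459
  t18: +3.3329
  t19: +1.5846
  t20: +3.3195
  t21: +2.2128
  t22: -0.5292
  t23: -0.6796
  t24: +0.5581
  t25: +2.5559
  t26: +3.5912
  t27: +0.7448
  t28: -0.2329
  t29: +2.4751
  t30: +1.1501
  t31: +1.1795
  t32: +1.7217
  t33: -0.3576
  t34: -0.1646
  t35: +0.6825
  t36: +2.6452
  t37: +0.7525
  t38: -0.0681
  t39: +1.3208
  t40: +4.2804
Σ = +40.8636 → |volume| = 40.86

Directed edges: 120 total, each appears once with its reverse present → watertight.

40.86 WATERTIGHT


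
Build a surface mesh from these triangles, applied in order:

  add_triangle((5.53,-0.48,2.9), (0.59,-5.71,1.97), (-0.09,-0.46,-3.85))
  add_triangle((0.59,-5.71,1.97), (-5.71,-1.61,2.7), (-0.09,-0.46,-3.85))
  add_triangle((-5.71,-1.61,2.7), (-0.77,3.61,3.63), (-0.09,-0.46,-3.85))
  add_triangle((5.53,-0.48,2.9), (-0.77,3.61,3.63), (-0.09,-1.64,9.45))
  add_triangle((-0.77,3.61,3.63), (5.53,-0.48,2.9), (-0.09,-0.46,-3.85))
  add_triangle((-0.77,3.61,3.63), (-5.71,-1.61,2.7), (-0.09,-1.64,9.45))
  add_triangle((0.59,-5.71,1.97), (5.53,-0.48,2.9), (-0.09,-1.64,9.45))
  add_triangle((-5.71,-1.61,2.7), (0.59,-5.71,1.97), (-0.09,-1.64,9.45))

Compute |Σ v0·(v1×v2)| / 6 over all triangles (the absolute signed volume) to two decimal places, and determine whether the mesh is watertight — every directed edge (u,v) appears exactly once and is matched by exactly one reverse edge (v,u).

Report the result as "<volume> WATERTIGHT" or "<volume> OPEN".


239.34 WATERTIGHT

Per-triangle v0·(v1×v2)/6:
  t1: +20.5496
  t2: +22.6987
  t3: +12.8264
  t4: +37.1405
  t5: +10.6793
  t6: +39.2815
  t7: +47.0108
  t8: +49.1538
Σ = +239.3405 → |volume| = 239.34

Directed edges: 24 total, each appears once with its reverse present → watertight.


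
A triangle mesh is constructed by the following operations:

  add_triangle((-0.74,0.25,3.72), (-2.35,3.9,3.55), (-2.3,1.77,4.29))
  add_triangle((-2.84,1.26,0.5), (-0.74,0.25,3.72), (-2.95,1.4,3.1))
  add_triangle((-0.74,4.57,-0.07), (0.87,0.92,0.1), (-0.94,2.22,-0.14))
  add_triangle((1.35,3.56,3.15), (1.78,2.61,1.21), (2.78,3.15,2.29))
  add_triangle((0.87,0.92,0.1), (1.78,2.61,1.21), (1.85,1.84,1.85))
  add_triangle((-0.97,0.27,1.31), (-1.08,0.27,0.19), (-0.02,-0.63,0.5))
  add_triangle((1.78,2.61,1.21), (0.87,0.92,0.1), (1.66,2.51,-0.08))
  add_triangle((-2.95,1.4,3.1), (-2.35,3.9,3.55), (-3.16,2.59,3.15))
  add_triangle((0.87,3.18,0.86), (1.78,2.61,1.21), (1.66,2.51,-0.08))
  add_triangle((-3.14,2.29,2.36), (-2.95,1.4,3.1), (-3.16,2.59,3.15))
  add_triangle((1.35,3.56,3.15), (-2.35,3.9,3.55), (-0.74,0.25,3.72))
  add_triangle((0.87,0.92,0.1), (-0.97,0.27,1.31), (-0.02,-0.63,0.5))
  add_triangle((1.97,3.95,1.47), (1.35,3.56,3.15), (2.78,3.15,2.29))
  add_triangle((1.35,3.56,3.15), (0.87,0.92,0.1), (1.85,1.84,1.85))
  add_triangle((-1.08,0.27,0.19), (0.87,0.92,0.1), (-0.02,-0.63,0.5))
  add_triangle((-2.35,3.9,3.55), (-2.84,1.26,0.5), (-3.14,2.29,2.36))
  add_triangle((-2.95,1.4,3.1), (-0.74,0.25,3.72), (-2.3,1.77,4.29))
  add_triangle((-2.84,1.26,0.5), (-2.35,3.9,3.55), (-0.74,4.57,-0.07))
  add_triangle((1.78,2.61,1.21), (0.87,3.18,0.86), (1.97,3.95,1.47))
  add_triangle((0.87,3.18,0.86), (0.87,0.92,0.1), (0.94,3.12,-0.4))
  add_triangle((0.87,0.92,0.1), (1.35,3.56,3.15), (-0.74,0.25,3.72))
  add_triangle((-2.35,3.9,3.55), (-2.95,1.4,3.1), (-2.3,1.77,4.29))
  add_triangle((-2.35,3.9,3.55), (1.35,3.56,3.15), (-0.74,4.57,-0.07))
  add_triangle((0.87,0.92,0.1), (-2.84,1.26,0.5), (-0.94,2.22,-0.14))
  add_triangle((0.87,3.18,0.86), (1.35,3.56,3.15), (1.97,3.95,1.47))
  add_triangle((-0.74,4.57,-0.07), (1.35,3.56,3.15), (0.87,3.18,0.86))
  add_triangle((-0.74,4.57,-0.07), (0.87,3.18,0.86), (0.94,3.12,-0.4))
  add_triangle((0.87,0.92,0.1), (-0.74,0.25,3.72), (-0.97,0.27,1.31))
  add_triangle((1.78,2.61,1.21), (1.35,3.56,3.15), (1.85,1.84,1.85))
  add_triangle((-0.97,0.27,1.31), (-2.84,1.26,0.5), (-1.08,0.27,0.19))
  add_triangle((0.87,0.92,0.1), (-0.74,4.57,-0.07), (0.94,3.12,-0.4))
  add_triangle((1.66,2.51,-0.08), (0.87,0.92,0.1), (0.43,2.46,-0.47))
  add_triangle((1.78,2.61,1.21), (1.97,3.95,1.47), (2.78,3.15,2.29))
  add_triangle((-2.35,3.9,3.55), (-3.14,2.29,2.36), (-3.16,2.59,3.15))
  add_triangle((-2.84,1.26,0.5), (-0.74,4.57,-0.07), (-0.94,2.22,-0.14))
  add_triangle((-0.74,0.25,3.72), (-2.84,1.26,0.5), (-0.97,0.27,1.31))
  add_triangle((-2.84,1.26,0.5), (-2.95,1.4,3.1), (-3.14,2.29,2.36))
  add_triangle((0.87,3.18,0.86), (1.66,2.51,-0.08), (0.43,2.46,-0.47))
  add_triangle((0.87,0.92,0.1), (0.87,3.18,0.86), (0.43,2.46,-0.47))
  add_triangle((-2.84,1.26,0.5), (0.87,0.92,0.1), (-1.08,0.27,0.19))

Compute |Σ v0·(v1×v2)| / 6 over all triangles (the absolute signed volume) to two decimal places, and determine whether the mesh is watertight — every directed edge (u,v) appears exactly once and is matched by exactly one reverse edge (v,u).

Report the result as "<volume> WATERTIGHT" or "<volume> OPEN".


Per-triangle v0·(v1×v2)/6:
  t1: +1.7738
  t2: +0.2506
  t3: +0.0318
  t4: -0.8011
  t5: +0.1897
  t6: +0.1327
  t7: +0.1386
  t8: +0.8129
  t9: +0.6888
  t10: +0.4366
  t11: +7.8996
  t12: +0.2199
  t13: +1.7658
  t14: -0.5568
  t15: -0.1306
  t16: +1.1128
  t17: +1.0747
  t18: +6.5677
  t19: -0.0107
  t20: +0.4008
  t21: +0.7281
  t22: +2.2041
  t23: +9.4911
  t24: -0.4049
  t25: +0.9509
  t26: +2.0469
  t27: +1.3718
  t28: -0.5021
  t29: +0.8557
  t30: +0.1128
  t31: -0.3989
  t32: -0.0219
  t33: +0.1620
  t34: +0.6202
  t35: +0.4424
  t36: +0.2302
  t37: +1.0176
  t38: +0.6834
  t39: -0.3912
  t40: -0.0250
Σ = +41.1707 → |volume| = 41.17

Directed edges: 120 total, each appears once with its reverse present → watertight.

41.17 WATERTIGHT


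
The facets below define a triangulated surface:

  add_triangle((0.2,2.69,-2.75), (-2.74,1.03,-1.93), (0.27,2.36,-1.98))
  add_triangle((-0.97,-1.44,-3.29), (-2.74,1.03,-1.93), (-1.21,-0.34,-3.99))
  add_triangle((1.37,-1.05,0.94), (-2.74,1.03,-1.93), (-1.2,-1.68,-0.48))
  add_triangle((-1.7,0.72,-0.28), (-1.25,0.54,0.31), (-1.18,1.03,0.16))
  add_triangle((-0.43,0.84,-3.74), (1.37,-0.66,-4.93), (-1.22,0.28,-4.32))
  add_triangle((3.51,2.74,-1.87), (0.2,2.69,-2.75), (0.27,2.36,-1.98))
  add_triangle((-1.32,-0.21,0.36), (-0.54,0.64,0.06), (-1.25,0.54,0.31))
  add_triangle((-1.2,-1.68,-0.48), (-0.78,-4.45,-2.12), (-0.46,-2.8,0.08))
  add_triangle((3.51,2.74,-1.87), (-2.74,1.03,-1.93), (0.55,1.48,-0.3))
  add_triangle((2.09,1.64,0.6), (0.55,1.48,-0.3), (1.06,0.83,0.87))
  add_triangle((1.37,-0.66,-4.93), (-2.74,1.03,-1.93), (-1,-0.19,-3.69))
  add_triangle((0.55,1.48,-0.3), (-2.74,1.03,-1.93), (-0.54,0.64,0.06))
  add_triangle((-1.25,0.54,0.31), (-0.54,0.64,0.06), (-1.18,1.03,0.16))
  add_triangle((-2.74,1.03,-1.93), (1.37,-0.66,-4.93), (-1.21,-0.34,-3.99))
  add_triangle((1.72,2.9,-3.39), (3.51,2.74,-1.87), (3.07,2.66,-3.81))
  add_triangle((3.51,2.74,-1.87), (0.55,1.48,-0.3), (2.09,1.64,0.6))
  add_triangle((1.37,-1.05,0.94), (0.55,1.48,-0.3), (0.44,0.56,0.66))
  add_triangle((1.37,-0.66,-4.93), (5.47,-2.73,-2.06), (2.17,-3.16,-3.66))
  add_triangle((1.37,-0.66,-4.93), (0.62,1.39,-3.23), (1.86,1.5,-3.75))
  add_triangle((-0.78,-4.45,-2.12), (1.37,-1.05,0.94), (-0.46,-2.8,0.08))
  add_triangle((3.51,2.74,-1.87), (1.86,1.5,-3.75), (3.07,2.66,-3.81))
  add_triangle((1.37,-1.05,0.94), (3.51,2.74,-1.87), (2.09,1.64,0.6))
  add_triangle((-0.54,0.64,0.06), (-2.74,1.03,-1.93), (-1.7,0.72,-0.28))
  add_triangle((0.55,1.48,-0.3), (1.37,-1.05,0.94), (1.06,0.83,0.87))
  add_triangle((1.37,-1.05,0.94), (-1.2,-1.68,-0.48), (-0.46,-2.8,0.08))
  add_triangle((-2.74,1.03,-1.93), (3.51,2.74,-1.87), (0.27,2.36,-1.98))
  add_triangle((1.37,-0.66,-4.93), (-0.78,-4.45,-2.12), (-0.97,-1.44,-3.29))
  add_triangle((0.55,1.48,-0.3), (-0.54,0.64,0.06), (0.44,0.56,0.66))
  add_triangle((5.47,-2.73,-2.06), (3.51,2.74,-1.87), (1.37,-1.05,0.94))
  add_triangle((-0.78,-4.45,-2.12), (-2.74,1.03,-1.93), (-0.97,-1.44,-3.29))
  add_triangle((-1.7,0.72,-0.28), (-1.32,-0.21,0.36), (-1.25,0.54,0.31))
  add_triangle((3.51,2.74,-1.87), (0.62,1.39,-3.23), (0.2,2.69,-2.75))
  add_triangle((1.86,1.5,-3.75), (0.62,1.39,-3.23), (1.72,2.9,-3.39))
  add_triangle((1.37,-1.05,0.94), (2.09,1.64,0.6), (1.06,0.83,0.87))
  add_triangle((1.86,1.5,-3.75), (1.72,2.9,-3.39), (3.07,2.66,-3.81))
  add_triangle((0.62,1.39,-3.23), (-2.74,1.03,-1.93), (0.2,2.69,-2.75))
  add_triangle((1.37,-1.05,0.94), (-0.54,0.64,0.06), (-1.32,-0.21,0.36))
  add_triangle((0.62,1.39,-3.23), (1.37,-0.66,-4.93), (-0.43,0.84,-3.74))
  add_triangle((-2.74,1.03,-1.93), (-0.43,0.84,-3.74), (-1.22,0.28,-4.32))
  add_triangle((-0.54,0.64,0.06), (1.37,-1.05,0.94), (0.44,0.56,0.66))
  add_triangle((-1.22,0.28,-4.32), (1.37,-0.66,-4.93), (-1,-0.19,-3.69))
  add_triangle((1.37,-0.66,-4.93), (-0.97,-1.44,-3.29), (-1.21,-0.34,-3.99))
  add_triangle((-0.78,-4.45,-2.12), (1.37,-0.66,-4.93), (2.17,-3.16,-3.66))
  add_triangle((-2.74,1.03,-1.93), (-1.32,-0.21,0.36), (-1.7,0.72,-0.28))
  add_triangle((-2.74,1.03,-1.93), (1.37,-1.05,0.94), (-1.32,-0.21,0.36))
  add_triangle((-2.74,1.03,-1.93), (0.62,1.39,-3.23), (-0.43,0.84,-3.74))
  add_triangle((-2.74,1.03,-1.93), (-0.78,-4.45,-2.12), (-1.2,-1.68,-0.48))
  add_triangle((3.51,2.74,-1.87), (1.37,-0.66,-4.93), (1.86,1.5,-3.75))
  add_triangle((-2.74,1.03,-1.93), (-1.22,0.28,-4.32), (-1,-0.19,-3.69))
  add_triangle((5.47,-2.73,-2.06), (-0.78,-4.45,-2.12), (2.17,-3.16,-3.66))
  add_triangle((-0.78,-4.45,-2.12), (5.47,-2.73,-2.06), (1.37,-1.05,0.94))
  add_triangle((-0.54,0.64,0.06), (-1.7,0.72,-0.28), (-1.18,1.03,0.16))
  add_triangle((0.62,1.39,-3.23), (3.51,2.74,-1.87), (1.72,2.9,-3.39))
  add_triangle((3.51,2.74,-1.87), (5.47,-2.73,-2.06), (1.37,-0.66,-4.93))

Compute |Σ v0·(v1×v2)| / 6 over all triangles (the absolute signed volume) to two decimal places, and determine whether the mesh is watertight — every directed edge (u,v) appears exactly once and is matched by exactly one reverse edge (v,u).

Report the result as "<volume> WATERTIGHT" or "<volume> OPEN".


101.79 WATERTIGHT

Per-triangle v0·(v1×v2)/6:
  t1: +0.5092
  t2: +1.6396
  t3: -0.1136
  t4: +0.0764
  t5: +1.6302
  t6: +0.6018
  t7: -0.0092
  t8: +0.9569
  t9: +2.0705
  t10: +0.2063
  t11: -1.3258
  t12: +0.4764
  t13: +0.0032
  t14: +1.9320
  t15: +1.5997
  t16: +1.0532
  t17: +0.2943
  t18: +8.4196
  t19: +1.6814
  t20: +1.5968
  t21: +0.3642
  t22: +2.1328
  t23: +0.1668
  t24: -0.3160
  t25: +0.0123
  t26: -0.8581
  t27: +5.3258
  t28: +0.1593
  t29: +5.7791
  t30: +4.3521
  t31: +0.1141
  t32: +2.8972
  t33: +0.9501
  t34: +0.4184
  t35: +1.1116
  t36: +2.4875
  t37: +0.1854
  t38: +1.8944
  t39: +1.3524
  t40: +0.0697
  t41: +0.8239
  t42: +2.2050
  t43: +6.9504
  t44: +0.3436
  t45: +0.3232
  t46: +1.4117
  t47: +2.3197
  t48: +2.9095
  t49: +0.6508
  t50: +7.9713
  t51: +7.2293
  t52: +0.0189
  t53: -1.3306
  t54: +18.0638
Σ = +101.7883 → |volume| = 101.79

Directed edges: 162 total, each appears once with its reverse present → watertight.


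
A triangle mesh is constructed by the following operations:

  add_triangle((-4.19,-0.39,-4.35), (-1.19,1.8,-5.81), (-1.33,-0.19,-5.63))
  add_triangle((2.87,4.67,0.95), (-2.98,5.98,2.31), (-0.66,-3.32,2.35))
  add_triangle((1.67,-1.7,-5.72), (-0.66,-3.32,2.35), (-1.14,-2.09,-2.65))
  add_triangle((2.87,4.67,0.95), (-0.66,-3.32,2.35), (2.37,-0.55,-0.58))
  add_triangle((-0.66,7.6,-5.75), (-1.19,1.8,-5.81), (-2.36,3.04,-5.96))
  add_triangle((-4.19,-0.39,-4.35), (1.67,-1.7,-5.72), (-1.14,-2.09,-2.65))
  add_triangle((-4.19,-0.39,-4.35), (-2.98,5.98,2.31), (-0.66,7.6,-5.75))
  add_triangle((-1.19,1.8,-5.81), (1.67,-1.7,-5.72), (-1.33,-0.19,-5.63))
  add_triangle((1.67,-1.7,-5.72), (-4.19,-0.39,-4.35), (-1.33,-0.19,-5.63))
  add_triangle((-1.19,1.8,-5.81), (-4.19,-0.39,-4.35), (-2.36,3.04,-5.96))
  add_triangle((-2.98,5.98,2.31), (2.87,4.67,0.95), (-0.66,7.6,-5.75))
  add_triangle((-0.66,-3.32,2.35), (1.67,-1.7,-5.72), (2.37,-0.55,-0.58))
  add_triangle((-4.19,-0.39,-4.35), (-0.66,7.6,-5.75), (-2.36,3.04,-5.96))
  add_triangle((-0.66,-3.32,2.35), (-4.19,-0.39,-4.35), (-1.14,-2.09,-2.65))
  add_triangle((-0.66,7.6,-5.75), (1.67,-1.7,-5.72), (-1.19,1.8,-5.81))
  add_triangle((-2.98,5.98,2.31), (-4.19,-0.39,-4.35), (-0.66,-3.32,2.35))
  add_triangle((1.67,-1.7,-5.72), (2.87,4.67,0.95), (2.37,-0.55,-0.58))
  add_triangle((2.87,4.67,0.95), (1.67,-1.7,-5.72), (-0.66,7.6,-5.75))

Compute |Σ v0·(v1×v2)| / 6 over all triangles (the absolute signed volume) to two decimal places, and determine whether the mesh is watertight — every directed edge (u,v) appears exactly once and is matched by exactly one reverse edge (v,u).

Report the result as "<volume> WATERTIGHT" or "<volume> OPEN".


Per-triangle v0·(v1×v2)/6:
  t1: +5.8814
  t2: +16.8459
  t3: +7.3636
  t4: +6.8796
  t5: +7.0174
  t6: +8.4265
  t7: +51.0434
  t8: +5.9169
  t9: +5.1612
  t10: +5.7298
  t11: +42.3295
  t12: +8.4211
  t13: +7.2495
  t14: +7.5421
  t15: +17.7510
  t16: +25.5597
  t17: +10.3382
  t18: +37.7140
Σ = +277.1707 → |volume| = 277.17

Directed edges: 54 total, each appears once with its reverse present → watertight.

277.17 WATERTIGHT


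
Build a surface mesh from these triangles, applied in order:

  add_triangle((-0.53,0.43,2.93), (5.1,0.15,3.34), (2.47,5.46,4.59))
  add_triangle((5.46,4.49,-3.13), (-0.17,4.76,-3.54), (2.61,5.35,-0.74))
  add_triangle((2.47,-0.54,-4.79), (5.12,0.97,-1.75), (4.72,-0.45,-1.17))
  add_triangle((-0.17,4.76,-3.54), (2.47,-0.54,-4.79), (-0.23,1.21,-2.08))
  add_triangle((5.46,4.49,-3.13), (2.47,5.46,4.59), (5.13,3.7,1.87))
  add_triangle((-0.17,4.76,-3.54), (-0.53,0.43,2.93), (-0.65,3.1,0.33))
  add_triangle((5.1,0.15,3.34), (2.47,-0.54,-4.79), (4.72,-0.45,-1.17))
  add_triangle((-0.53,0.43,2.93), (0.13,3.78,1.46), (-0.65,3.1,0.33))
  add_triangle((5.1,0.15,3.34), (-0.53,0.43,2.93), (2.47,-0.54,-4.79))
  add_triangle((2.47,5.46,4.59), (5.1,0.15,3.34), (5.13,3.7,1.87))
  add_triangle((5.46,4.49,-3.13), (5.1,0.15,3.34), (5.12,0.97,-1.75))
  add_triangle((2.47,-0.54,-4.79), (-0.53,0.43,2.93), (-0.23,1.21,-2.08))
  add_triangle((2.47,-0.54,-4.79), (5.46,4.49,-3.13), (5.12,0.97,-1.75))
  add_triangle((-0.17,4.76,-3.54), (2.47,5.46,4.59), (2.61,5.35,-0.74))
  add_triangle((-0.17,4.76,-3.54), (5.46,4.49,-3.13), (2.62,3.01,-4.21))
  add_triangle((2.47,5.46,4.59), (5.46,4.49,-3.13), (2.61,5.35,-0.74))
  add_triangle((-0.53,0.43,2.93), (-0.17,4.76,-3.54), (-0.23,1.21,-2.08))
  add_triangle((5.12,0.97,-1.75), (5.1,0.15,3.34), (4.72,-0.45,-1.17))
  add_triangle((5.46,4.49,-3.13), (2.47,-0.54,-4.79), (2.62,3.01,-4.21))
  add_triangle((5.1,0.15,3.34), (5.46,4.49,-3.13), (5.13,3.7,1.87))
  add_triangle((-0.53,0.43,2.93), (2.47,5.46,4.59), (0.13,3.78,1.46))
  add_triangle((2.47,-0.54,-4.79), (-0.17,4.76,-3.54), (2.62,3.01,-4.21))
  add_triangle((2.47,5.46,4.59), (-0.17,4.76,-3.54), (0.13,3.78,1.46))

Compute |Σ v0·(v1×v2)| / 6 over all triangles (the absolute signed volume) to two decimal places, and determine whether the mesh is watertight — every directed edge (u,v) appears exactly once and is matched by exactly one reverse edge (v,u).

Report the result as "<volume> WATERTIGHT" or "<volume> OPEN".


181.05 OPEN

Per-triangle v0·(v1×v2)/6:
  t1: +13.8809
  t2: +13.9762
  t3: +4.9073
  t4: +3.0637
  t5: +17.8453
  t6: -0.3144
  t7: -0.9880
  t8: +1.6152
  t9: -0.7203
  t10: +15.7884
  t11: +14.1088
  t12: -1.2348
  t13: +12.7221
  t14: +12.3757
  t15: +9.2431
  t16: +15.1499
  t17: +0.9634
  t18: +5.5220
  t19: +8.9629
  t20: +14.7477
  t21: +4.8255
  t22: +7.4007
  t23: +7.2116
Σ = +181.0530 → |volume| = 181.05

Directed edges: 69 total; 3 unmatched, e.g. (-0.65,3.1,0.33)→(-0.17,4.76,-3.54) → open.
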